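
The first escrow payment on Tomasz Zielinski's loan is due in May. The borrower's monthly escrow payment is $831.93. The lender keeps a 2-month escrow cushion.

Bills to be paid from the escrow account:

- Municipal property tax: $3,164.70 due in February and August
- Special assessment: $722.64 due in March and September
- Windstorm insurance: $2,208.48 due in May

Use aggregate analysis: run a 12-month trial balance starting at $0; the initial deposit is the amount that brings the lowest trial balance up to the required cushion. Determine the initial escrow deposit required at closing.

$3,709.32

Cushion = 2 × $831.93 = $1,663.86
Trial balance (start $0, +$831.93 each month, − disbursements):
  May: +$831.93 − $2,208.48 → -$1,376.55
  Jun: +$831.93 → -$544.62
  Jul: +$831.93 → $287.31
  Aug: +$831.93 − $3,164.70 → -$2,045.46
  Sep: +$831.93 − $722.64 → -$1,936.17
  Oct: +$831.93 → -$1,104.24
  Nov: +$831.93 → -$272.31
  Dec: +$831.93 → $559.62
  Jan: +$831.93 → $1,391.55
  Feb: +$831.93 − $3,164.70 → -$941.22
  Mar: +$831.93 − $722.64 → -$831.93
  Apr: +$831.93 → $0.00
Lowest trial balance = -$2,045.46 (Aug)
Initial deposit = cushion − low point = $1,663.86 − (-$2,045.46) = $3,709.32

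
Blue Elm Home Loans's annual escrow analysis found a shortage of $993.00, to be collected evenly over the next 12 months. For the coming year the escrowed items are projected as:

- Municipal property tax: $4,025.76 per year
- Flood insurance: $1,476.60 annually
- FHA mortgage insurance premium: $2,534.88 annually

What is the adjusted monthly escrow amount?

$752.52

Municipal property tax: $4,025.76/yr
Flood insurance: $1,476.60/yr
FHA mortgage insurance premium: $2,534.88/yr
Total per year = $8,037.24
Per month = $8,037.24 / 12 = $669.77
Shortage per month = $993.00 ÷ 12 = $82.75
Adjusted monthly = $669.77 + $82.75 = $752.52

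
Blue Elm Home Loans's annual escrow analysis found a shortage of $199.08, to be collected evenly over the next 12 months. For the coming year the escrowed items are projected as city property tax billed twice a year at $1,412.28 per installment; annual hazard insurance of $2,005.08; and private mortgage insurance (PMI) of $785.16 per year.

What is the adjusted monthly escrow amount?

$484.49

City property tax — $1,412.28 × 2 = $2,824.56/yr
Hazard insurance — $2,005.08/yr
Private mortgage insurance (PMI) — $785.16/yr
Annual escrow total = $5,614.80
Monthly escrow = $5,614.80 / 12 = $467.90
Monthly shortage recovery: $199.08 ÷ 12 = $16.59
Adjusted monthly = $467.90 + $16.59 = $484.49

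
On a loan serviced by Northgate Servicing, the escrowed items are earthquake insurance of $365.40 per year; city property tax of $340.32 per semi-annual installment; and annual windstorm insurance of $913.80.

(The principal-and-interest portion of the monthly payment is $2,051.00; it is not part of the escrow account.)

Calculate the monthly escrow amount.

$163.32

Earthquake insurance — $365.40/yr
City property tax — $340.32 × 2 = $680.64/yr
Windstorm insurance — $913.80/yr
Annual escrow total = $365.40 + $680.64 + $913.80 = $1,959.84
Monthly escrow = $1,959.84 ÷ 12 = $163.32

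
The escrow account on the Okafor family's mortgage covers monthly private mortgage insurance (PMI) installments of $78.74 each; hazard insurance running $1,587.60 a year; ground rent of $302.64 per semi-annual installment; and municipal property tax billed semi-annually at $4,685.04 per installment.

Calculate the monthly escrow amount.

$1,042.32

Private mortgage insurance (PMI) — $78.74 × 12 = $944.88 per year
Hazard insurance — $1,587.60 per year
Ground rent — $302.64 × 2 = $605.28 per year
Municipal property tax — $4,685.04 × 2 = $9,370.08 per year
Yearly total = $944.88 + $1,587.60 + $605.28 + $9,370.08 = $12,507.84
Per month = $12,507.84 ÷ 12 = $1,042.32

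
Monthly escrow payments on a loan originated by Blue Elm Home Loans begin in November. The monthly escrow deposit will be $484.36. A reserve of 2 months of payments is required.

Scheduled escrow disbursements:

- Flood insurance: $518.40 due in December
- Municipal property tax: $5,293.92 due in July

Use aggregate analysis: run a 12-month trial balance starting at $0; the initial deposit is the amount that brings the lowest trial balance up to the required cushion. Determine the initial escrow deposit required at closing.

Cushion = 2 × $484.36 = $968.72
Trial balance (start $0, +$484.36 each month, − disbursements):
  Nov: +$484.36 → $484.36
  Dec: +$484.36 − $518.40 → $450.32
  Jan: +$484.36 → $934.68
  Feb: +$484.36 → $1,419.04
  Mar: +$484.36 → $1,903.40
  Apr: +$484.36 → $2,387.76
  May: +$484.36 → $2,872.12
  Jun: +$484.36 → $3,356.48
  Jul: +$484.36 − $5,293.92 → -$1,453.08
  Aug: +$484.36 → -$968.72
  Sep: +$484.36 → -$484.36
  Oct: +$484.36 → $0.00
Lowest trial balance = -$1,453.08 (Jul)
Initial deposit = cushion − low point = $968.72 − (-$1,453.08) = $2,421.80

$2,421.80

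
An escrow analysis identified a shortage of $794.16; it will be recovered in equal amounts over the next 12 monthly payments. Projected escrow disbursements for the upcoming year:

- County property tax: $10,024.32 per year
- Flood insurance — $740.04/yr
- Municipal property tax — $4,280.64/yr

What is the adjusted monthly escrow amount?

$1,319.93

County property tax: $10,024.32 annually
Flood insurance: $740.04 annually
Municipal property tax: $4,280.64 annually
Yearly total = $15,045.00
Monthly escrow = $15,045.00 / 12 = $1,253.75
Monthly shortage recovery: $794.16 / 12 = $66.18
New monthly escrow = $1,253.75 + $66.18 = $1,319.93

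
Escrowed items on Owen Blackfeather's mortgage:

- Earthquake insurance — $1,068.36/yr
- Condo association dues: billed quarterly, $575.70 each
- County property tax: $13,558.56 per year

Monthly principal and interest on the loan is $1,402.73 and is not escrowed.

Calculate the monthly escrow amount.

$1,410.81

Earthquake insurance = $1,068.36/yr
Condo association dues = $575.70 × 4 = $2,302.80/yr
County property tax = $13,558.56/yr
Total annual escrow = $16,929.72
Monthly escrow = $16,929.72 / 12 = $1,410.81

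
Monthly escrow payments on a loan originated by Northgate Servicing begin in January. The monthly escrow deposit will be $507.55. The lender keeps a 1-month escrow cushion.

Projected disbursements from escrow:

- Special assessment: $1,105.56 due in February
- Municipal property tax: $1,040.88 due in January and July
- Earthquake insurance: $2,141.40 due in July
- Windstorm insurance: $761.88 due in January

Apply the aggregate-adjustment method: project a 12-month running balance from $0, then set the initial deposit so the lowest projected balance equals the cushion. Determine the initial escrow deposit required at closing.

$3,045.30

Cushion = 1 × $507.55 = $507.55
Trial balance (start $0, +$507.55 each month, − disbursements):
  Jan: +$507.55 − $1,802.76 → -$1,295.21
  Feb: +$507.55 − $1,105.56 → -$1,893.22
  Mar: +$507.55 → -$1,385.67
  Apr: +$507.55 → -$878.12
  May: +$507.55 → -$370.57
  Jun: +$507.55 → $136.98
  Jul: +$507.55 − $3,182.28 → -$2,537.75
  Aug: +$507.55 → -$2,030.20
  Sep: +$507.55 → -$1,522.65
  Oct: +$507.55 → -$1,015.10
  Nov: +$507.55 → -$507.55
  Dec: +$507.55 → $0.00
Lowest trial balance = -$2,537.75 (Jul)
Initial deposit = cushion − low point = $507.55 − (-$2,537.75) = $3,045.30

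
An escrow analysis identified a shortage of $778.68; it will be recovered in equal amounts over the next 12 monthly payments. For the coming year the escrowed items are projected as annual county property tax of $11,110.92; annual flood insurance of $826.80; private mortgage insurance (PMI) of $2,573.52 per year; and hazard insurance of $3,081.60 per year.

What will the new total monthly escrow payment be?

$1,530.96

County property tax — $11,110.92/yr
Flood insurance — $826.80/yr
Private mortgage insurance (PMI) — $2,573.52/yr
Hazard insurance — $3,081.60/yr
Annual escrow total = $17,592.84
Monthly escrow = $17,592.84 / 12 = $1,466.07
Monthly shortage recovery: $778.68 ÷ 12 = $64.89
Adjusted monthly = $1,466.07 + $64.89 = $1,530.96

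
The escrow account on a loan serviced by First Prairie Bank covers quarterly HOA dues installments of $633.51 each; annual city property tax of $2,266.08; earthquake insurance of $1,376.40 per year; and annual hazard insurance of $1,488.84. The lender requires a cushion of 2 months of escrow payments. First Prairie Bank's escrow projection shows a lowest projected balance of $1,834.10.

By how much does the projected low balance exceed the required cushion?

HOA dues: $633.51 × 4 = $2,534.04 per year
City property tax: $2,266.08 per year
Earthquake insurance: $1,376.40 per year
Hazard insurance: $1,488.84 per year
Combined annual = $2,534.04 + $2,266.08 + $1,376.40 + $1,488.84 = $7,665.36
Monthly escrow = $7,665.36 / 12 = $638.78
Required cushion = 2 × $638.78 = $1,277.56
Excess over cushion: $1,834.10 − $1,277.56 = $556.54

$556.54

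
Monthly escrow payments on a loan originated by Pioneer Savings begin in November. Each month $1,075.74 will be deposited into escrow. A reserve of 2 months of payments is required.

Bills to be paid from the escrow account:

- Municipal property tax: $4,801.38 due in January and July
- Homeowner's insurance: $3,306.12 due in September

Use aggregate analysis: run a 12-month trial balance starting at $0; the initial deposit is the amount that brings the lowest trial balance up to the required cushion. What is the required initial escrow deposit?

$3,725.64

Cushion = 2 × $1,075.74 = $2,151.48
Trial balance (start $0, +$1,075.74 each month, − disbursements):
  Nov: +$1,075.74 → $1,075.74
  Dec: +$1,075.74 → $2,151.48
  Jan: +$1,075.74 − $4,801.38 → -$1,574.16
  Feb: +$1,075.74 → -$498.42
  Mar: +$1,075.74 → $577.32
  Apr: +$1,075.74 → $1,653.06
  May: +$1,075.74 → $2,728.80
  Jun: +$1,075.74 → $3,804.54
  Jul: +$1,075.74 − $4,801.38 → $78.90
  Aug: +$1,075.74 → $1,154.64
  Sep: +$1,075.74 − $3,306.12 → -$1,075.74
  Oct: +$1,075.74 → $0.00
Lowest trial balance = -$1,574.16 (Jan)
Initial deposit = cushion − low point = $2,151.48 − (-$1,574.16) = $3,725.64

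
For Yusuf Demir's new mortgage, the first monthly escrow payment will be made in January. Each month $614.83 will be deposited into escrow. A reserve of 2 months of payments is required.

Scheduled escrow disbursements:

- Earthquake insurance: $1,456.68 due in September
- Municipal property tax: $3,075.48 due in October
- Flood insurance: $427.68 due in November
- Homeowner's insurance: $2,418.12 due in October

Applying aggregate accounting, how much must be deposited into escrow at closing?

Cushion = 2 × $614.83 = $1,229.66
Trial balance (start $0, +$614.83 each month, − disbursements):
  Jan: +$614.83 → $614.83
  Feb: +$614.83 → $1,229.66
  Mar: +$614.83 → $1,844.49
  Apr: +$614.83 → $2,459.32
  May: +$614.83 → $3,074.15
  Jun: +$614.83 → $3,688.98
  Jul: +$614.83 → $4,303.81
  Aug: +$614.83 → $4,918.64
  Sep: +$614.83 − $1,456.68 → $4,076.79
  Oct: +$614.83 − $5,493.60 → -$801.98
  Nov: +$614.83 − $427.68 → -$614.83
  Dec: +$614.83 → $0.00
Lowest trial balance = -$801.98 (Oct)
Initial deposit = cushion − low point = $1,229.66 − (-$801.98) = $2,031.64

$2,031.64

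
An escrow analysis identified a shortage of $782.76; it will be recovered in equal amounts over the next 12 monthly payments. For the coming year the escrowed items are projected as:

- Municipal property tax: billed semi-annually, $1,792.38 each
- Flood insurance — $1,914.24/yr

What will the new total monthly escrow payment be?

$523.48

Municipal property tax = $1,792.38 × 2 = $3,584.76/yr
Flood insurance = $1,914.24/yr
Total per year = $3,584.76 + $1,914.24 = $5,499.00
Monthly = $5,499.00 / 12 = $458.25
Monthly shortage recovery: $782.76 ÷ 12 = $65.23
New monthly escrow = $458.25 + $65.23 = $523.48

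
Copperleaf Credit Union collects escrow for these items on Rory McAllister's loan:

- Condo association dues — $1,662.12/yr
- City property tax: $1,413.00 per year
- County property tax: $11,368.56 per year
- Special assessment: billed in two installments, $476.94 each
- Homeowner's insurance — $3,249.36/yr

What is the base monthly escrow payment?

$1,553.91

Condo association dues — $1,662.12 per year
City property tax — $1,413.00 per year
County property tax — $11,368.56 per year
Special assessment — $476.94 × 2 = $953.88 per year
Homeowner's insurance — $3,249.36 per year
Total per year = $18,646.92
Per month = $18,646.92 ÷ 12 = $1,553.91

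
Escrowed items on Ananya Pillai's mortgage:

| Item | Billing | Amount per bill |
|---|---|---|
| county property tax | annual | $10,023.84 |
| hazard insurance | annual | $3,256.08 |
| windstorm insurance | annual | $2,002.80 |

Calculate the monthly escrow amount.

$1,273.56

County property tax: $10,023.84
Hazard insurance: $3,256.08
Windstorm insurance: $2,002.80
Total annual escrow = $10,023.84 + $3,256.08 + $2,002.80 = $15,282.72
Monthly escrow = $15,282.72 ÷ 12 = $1,273.56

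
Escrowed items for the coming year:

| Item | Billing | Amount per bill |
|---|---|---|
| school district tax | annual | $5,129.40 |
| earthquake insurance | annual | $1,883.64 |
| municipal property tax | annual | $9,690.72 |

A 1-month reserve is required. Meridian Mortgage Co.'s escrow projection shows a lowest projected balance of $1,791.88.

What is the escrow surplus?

School district tax = $5,129.40 per year
Earthquake insurance = $1,883.64 per year
Municipal property tax = $9,690.72 per year
Total annual escrow = $16,703.76
Per month = $16,703.76 ÷ 12 = $1,391.98
Required cushion = 1 × $1,391.98 = $1,391.98
Excess over cushion: $1,791.88 − $1,391.98 = $399.90

$399.90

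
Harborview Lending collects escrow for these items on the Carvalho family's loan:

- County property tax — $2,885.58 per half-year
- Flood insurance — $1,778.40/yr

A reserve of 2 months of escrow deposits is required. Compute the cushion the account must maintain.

$1,258.26

County property tax — $2,885.58 × 2 = $5,771.16 annually
Flood insurance — $1,778.40 annually
Total per year = $5,771.16 + $1,778.40 = $7,549.56
Monthly = $7,549.56 ÷ 12 = $629.13
Cushion = 2 × $629.13 = $1,258.26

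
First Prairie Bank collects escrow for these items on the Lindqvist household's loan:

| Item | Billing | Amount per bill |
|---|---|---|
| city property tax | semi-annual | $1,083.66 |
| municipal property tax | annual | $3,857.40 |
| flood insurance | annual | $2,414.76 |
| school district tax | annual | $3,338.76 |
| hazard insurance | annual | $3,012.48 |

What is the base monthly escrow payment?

City property tax = $1,083.66 × 2 = $2,167.32
Municipal property tax = $3,857.40
Flood insurance = $2,414.76
School district tax = $3,338.76
Hazard insurance = $3,012.48
Yearly total = $14,790.72
Monthly escrow = $14,790.72 / 12 = $1,232.56

$1,232.56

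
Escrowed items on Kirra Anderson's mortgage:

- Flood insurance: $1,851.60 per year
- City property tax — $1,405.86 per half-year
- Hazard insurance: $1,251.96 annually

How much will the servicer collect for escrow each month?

$492.94

Flood insurance: $1,851.60/yr
City property tax: $1,405.86 × 2 = $2,811.72/yr
Hazard insurance: $1,251.96/yr
Total annual escrow = $5,915.28
Monthly escrow = $5,915.28 / 12 = $492.94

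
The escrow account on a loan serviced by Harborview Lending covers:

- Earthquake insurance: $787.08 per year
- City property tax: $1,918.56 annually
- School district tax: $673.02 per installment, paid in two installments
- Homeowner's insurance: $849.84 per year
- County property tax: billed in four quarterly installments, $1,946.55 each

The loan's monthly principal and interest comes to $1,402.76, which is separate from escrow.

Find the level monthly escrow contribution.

Earthquake insurance — $787.08/yr
City property tax — $1,918.56/yr
School district tax — $673.02 × 2 = $1,346.04/yr
Homeowner's insurance — $849.84/yr
County property tax — $1,946.55 × 4 = $7,786.20/yr
Combined annual = $12,687.72
Monthly escrow = $12,687.72 / 12 = $1,057.31

$1,057.31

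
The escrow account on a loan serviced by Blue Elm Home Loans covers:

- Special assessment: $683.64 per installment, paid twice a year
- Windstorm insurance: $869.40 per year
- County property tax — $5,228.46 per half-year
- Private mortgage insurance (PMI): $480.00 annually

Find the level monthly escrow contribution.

$1,097.80

Special assessment: $683.64 × 2 = $1,367.28 per year
Windstorm insurance: $869.40 per year
County property tax: $5,228.46 × 2 = $10,456.92 per year
Private mortgage insurance (PMI): $480.00 per year
Total annual escrow = $1,367.28 + $869.40 + $10,456.92 + $480.00 = $13,173.60
Base monthly escrow = $13,173.60 ÷ 12 = $1,097.80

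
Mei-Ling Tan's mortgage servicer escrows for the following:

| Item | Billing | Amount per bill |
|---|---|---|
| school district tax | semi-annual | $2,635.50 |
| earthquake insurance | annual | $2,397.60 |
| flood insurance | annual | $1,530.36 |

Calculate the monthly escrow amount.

School district tax — $2,635.50 × 2 = $5,271.00 per year
Earthquake insurance — $2,397.60 per year
Flood insurance — $1,530.36 per year
Total annual escrow = $9,198.96
Monthly = $9,198.96 / 12 = $766.58

$766.58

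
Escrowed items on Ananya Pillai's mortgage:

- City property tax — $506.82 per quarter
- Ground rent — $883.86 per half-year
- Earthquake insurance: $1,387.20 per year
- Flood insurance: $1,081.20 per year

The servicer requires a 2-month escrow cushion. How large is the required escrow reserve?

City property tax: $506.82 × 4 = $2,027.28 annually
Ground rent: $883.86 × 2 = $1,767.72 annually
Earthquake insurance: $1,387.20 annually
Flood insurance: $1,081.20 annually
Annual escrow total = $2,027.28 + $1,767.72 + $1,387.20 + $1,081.20 = $6,263.40
Monthly = $6,263.40 ÷ 12 = $521.95
Required cushion = 2 × $521.95 = $1,043.90

$1,043.90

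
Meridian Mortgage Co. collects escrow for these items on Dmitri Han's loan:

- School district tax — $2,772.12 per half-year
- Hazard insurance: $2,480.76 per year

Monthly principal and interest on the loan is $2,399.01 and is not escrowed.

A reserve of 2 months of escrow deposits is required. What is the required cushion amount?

$1,337.50

School district tax: $2,772.12 × 2 = $5,544.24/yr
Hazard insurance: $2,480.76/yr
Total annual escrow = $8,025.00
Monthly = $8,025.00 ÷ 12 = $668.75
Cushion = 2 × $668.75 = $1,337.50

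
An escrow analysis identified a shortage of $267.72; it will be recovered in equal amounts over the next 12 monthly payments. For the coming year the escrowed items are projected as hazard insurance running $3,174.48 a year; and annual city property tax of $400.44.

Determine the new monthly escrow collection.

Hazard insurance: $3,174.48
City property tax: $400.44
Combined annual = $3,574.92
Monthly escrow = $3,574.92 ÷ 12 = $297.91
Monthly shortage recovery: $267.72 ÷ 12 = $22.31
New monthly escrow = $297.91 + $22.31 = $320.22

$320.22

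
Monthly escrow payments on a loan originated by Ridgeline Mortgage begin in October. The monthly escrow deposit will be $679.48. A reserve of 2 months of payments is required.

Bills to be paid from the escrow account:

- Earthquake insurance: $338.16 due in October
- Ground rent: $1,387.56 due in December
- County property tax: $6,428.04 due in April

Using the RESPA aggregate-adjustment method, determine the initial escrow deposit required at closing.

$4,756.36

Cushion = 2 × $679.48 = $1,358.96
Trial balance (start $0, +$679.48 each month, − disbursements):
  Oct: +$679.48 − $338.16 → $341.32
  Nov: +$679.48 → $1,020.80
  Dec: +$679.48 − $1,387.56 → $312.72
  Jan: +$679.48 → $992.20
  Feb: +$679.48 → $1,671.68
  Mar: +$679.48 → $2,351.16
  Apr: +$679.48 − $6,428.04 → -$3,397.40
  May: +$679.48 → -$2,717.92
  Jun: +$679.48 → -$2,038.44
  Jul: +$679.48 → -$1,358.96
  Aug: +$679.48 → -$679.48
  Sep: +$679.48 → $0.00
Lowest trial balance = -$3,397.40 (Apr)
Initial deposit = cushion − low point = $1,358.96 − (-$3,397.40) = $4,756.36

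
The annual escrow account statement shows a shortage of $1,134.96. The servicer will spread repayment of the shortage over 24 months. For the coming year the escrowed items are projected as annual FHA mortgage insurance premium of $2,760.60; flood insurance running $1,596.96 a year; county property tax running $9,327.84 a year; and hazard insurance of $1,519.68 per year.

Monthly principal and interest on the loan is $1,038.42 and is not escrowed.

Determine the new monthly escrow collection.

FHA mortgage insurance premium: $2,760.60/yr
Flood insurance: $1,596.96/yr
County property tax: $9,327.84/yr
Hazard insurance: $1,519.68/yr
Annual escrow total = $15,205.08
Monthly escrow = $15,205.08 ÷ 12 = $1,267.09
Monthly shortage recovery: $1,134.96 / 24 = $47.29
New monthly escrow = $1,267.09 + $47.29 = $1,314.38

$1,314.38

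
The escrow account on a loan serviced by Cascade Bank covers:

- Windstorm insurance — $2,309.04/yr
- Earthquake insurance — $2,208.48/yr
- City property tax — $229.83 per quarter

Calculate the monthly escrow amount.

Windstorm insurance = $2,309.04/yr
Earthquake insurance = $2,208.48/yr
City property tax = $229.83 × 4 = $919.32/yr
Combined annual = $5,436.84
Monthly escrow = $5,436.84 ÷ 12 = $453.07

$453.07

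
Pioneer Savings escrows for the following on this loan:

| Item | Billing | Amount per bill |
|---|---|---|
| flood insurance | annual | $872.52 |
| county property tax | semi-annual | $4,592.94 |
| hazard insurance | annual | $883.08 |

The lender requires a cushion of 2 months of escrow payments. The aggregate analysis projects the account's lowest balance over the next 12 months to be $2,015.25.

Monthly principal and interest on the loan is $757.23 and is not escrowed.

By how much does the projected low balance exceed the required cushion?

Flood insurance: $872.52/yr
County property tax: $4,592.94 × 2 = $9,185.88/yr
Hazard insurance: $883.08/yr
Total per year = $10,941.48
Base monthly escrow = $10,941.48 ÷ 12 = $911.79
Required reserve = 2 × $911.79 = $1,823.58
Excess over cushion: $2,015.25 − $1,823.58 = $191.67

$191.67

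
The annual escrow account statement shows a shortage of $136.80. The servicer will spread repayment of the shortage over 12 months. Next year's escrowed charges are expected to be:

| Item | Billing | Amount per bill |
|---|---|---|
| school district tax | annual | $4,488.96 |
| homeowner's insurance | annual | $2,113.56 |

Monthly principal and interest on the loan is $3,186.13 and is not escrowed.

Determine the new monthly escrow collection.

$561.61

School district tax — $4,488.96 annually
Homeowner's insurance — $2,113.56 annually
Total annual escrow = $4,488.96 + $2,113.56 = $6,602.52
Monthly = $6,602.52 / 12 = $550.21
Shortage per month = $136.80 ÷ 12 = $11.40
Adjusted monthly = $550.21 + $11.40 = $561.61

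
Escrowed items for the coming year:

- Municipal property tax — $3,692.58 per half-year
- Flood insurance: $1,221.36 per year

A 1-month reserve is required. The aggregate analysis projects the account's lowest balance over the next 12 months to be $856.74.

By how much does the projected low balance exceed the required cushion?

Municipal property tax — $3,692.58 × 2 = $7,385.16
Flood insurance — $1,221.36
Annual escrow total = $7,385.16 + $1,221.36 = $8,606.52
Base monthly escrow = $8,606.52 / 12 = $717.21
Required cushion = 1 × $717.21 = $717.21
Excess over cushion: $856.74 − $717.21 = $139.53

$139.53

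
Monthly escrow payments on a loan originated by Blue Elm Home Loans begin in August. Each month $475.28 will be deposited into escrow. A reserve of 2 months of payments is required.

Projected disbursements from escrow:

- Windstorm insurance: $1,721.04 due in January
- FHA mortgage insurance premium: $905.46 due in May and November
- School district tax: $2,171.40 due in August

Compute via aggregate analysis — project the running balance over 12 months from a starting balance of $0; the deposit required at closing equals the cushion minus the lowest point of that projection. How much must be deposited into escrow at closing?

$2,896.78

Cushion = 2 × $475.28 = $950.56
Trial balance (start $0, +$475.28 each month, − disbursements):
  Aug: +$475.28 − $2,171.40 → -$1,696.12
  Sep: +$475.28 → -$1,220.84
  Oct: +$475.28 → -$745.56
  Nov: +$475.28 − $905.46 → -$1,175.74
  Dec: +$475.28 → -$700.46
  Jan: +$475.28 − $1,721.04 → -$1,946.22
  Feb: +$475.28 → -$1,470.94
  Mar: +$475.28 → -$995.66
  Apr: +$475.28 → -$520.38
  May: +$475.28 − $905.46 → -$950.56
  Jun: +$475.28 → -$475.28
  Jul: +$475.28 → $0.00
Lowest trial balance = -$1,946.22 (Jan)
Initial deposit = cushion − low point = $950.56 − (-$1,946.22) = $2,896.78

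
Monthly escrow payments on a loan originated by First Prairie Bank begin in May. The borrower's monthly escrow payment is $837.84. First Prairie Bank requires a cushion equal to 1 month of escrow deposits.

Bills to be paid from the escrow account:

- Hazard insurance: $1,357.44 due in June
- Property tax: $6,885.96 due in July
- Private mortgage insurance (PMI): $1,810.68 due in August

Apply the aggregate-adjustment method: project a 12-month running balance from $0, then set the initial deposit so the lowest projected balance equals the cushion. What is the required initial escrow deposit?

$7,540.56

Cushion = 1 × $837.84 = $837.84
Trial balance (start $0, +$837.84 each month, − disbursements):
  May: +$837.84 → $837.84
  Jun: +$837.84 − $1,357.44 → $318.24
  Jul: +$837.84 − $6,885.96 → -$5,729.88
  Aug: +$837.84 − $1,810.68 → -$6,702.72
  Sep: +$837.84 → -$5,864.88
  Oct: +$837.84 → -$5,027.04
  Nov: +$837.84 → -$4,189.20
  Dec: +$837.84 → -$3,351.36
  Jan: +$837.84 → -$2,513.52
  Feb: +$837.84 → -$1,675.68
  Mar: +$837.84 → -$837.84
  Apr: +$837.84 → $0.00
Lowest trial balance = -$6,702.72 (Aug)
Initial deposit = cushion − low point = $837.84 − (-$6,702.72) = $7,540.56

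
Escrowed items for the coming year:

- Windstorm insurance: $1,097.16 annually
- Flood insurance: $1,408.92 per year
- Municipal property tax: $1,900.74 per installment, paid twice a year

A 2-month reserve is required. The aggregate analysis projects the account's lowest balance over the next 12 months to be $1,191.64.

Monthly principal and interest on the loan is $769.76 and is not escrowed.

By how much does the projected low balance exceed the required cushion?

$140.38

Windstorm insurance: $1,097.16
Flood insurance: $1,408.92
Municipal property tax: $1,900.74 × 2 = $3,801.48
Total per year = $1,097.16 + $1,408.92 + $3,801.48 = $6,307.56
Base monthly escrow = $6,307.56 ÷ 12 = $525.63
Cushion = 2 × $525.63 = $1,051.26
Excess over cushion: $1,191.64 − $1,051.26 = $140.38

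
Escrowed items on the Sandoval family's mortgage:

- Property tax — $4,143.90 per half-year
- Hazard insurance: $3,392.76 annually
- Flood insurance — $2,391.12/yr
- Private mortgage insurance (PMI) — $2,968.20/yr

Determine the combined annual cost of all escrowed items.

Property tax — $4,143.90 × 2 = $8,287.80
Hazard insurance — $3,392.76
Flood insurance — $2,391.12
Private mortgage insurance (PMI) — $2,968.20
Total per year = $8,287.80 + $3,392.76 + $2,391.12 + $2,968.20 = $17,039.88

$17,039.88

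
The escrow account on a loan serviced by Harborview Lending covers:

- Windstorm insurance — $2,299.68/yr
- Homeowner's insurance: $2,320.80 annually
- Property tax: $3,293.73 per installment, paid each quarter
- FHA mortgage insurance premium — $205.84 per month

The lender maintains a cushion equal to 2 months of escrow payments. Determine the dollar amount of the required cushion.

$3,377.58

Windstorm insurance — $2,299.68
Homeowner's insurance — $2,320.80
Property tax — $3,293.73 × 4 = $13,174.92
FHA mortgage insurance premium — $205.84 × 12 = $2,470.08
Combined annual = $20,265.48
Base monthly escrow = $20,265.48 / 12 = $1,688.79
Required cushion = 2 × $1,688.79 = $3,377.58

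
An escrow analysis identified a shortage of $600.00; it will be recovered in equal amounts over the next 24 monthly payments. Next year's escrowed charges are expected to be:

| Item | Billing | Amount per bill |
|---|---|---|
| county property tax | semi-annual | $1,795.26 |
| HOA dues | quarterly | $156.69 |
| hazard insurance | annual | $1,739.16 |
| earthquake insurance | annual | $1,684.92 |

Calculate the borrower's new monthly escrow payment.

County property tax — $1,795.26 × 2 = $3,590.52 annually
HOA dues — $156.69 × 4 = $626.76 annually
Hazard insurance — $1,739.16 annually
Earthquake insurance — $1,684.92 annually
Combined annual = $3,590.52 + $626.76 + $1,739.16 + $1,684.92 = $7,641.36
Monthly escrow = $7,641.36 ÷ 12 = $636.78
Monthly shortage recovery: $600.00 / 24 = $25.00
Adjusted monthly = $636.78 + $25.00 = $661.78

$661.78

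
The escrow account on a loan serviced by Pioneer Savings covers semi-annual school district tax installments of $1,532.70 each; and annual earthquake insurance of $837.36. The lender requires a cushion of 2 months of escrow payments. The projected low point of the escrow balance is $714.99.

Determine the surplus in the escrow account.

School district tax — $1,532.70 × 2 = $3,065.40 per year
Earthquake insurance — $837.36 per year
Total per year = $3,065.40 + $837.36 = $3,902.76
Base monthly escrow = $3,902.76 / 12 = $325.23
Required cushion = 2 × $325.23 = $650.46
Surplus = $714.99 − $650.46 = $64.53

$64.53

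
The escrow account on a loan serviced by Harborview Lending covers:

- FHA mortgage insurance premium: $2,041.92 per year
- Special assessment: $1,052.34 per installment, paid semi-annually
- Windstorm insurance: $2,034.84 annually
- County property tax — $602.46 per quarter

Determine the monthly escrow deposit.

FHA mortgage insurance premium = $2,041.92 per year
Special assessment = $1,052.34 × 2 = $2,104.68 per year
Windstorm insurance = $2,034.84 per year
County property tax = $602.46 × 4 = $2,409.84 per year
Total annual escrow = $8,591.28
Monthly escrow = $8,591.28 / 12 = $715.94

$715.94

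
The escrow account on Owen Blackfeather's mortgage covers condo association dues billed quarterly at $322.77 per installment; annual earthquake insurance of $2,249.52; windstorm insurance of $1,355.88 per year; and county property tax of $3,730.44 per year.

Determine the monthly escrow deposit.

Condo association dues = $322.77 × 4 = $1,291.08
Earthquake insurance = $2,249.52
Windstorm insurance = $1,355.88
County property tax = $3,730.44
Total per year = $8,626.92
Monthly escrow = $8,626.92 ÷ 12 = $718.91

$718.91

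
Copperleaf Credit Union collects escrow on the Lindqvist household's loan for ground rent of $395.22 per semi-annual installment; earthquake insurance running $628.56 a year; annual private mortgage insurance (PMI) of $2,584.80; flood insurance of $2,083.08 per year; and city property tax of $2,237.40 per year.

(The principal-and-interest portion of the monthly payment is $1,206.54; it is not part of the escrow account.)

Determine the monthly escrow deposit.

$693.69

Ground rent = $395.22 × 2 = $790.44/yr
Earthquake insurance = $628.56/yr
Private mortgage insurance (PMI) = $2,584.80/yr
Flood insurance = $2,083.08/yr
City property tax = $2,237.40/yr
Total per year = $8,324.28
Base monthly escrow = $8,324.28 ÷ 12 = $693.69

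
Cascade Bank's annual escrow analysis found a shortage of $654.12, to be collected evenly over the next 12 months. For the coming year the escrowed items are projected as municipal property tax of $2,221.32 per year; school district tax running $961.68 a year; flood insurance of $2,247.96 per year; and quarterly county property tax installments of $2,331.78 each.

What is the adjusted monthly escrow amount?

Municipal property tax — $2,221.32
School district tax — $961.68
Flood insurance — $2,247.96
County property tax — $2,331.78 × 4 = $9,327.12
Total annual escrow = $2,221.32 + $961.68 + $2,247.96 + $9,327.12 = $14,758.08
Per month = $14,758.08 / 12 = $1,229.84
Monthly shortage recovery: $654.12 ÷ 12 = $54.51
Adjusted monthly = $1,229.84 + $54.51 = $1,284.35

$1,284.35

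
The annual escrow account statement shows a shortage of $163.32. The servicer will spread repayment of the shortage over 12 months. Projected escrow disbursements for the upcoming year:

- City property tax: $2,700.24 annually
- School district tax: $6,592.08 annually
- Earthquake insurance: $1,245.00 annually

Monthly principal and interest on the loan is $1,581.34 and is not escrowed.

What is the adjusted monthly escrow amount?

$891.72

City property tax: $2,700.24
School district tax: $6,592.08
Earthquake insurance: $1,245.00
Yearly total = $2,700.24 + $6,592.08 + $1,245.00 = $10,537.32
Monthly = $10,537.32 ÷ 12 = $878.11
Monthly shortage recovery: $163.32 ÷ 12 = $13.61
New monthly escrow = $878.11 + $13.61 = $891.72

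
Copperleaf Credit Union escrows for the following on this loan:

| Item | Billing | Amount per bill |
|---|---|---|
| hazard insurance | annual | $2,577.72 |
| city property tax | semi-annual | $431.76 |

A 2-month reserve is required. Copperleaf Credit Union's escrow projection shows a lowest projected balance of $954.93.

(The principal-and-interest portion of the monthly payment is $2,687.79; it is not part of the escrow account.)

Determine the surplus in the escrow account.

$381.39

Hazard insurance: $2,577.72 annually
City property tax: $431.76 × 2 = $863.52 annually
Annual escrow total = $2,577.72 + $863.52 = $3,441.24
Monthly = $3,441.24 ÷ 12 = $286.77
Cushion = 2 × $286.77 = $573.54
Surplus = $954.93 − $573.54 = $381.39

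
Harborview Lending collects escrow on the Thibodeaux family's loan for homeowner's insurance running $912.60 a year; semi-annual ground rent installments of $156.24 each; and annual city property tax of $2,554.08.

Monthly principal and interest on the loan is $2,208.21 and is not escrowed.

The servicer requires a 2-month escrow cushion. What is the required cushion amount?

Homeowner's insurance = $912.60 annually
Ground rent = $156.24 × 2 = $312.48 annually
City property tax = $2,554.08 annually
Total per year = $3,779.16
Monthly escrow = $3,779.16 ÷ 12 = $314.93
Required cushion = 2 × $314.93 = $629.86

$629.86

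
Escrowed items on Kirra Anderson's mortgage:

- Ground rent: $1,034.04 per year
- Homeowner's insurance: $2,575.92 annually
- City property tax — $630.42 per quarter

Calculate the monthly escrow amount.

Ground rent: $1,034.04/yr
Homeowner's insurance: $2,575.92/yr
City property tax: $630.42 × 4 = $2,521.68/yr
Total annual escrow = $6,131.64
Monthly = $6,131.64 / 12 = $510.97

$510.97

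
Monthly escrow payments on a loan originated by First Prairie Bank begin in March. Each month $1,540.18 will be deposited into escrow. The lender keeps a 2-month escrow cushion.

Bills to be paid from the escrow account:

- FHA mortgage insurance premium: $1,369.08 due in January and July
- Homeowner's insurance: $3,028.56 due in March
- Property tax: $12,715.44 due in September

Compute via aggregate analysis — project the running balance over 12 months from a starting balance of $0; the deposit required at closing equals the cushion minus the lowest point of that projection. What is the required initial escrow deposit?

Cushion = 2 × $1,540.18 = $3,080.36
Trial balance (start $0, +$1,540.18 each month, − disbursements):
  Mar: +$1,540.18 − $3,028.56 → -$1,488.38
  Apr: +$1,540.18 → $51.80
  May: +$1,540.18 → $1,591.98
  Jun: +$1,540.18 → $3,132.16
  Jul: +$1,540.18 − $1,369.08 → $3,303.26
  Aug: +$1,540.18 → $4,843.44
  Sep: +$1,540.18 − $12,715.44 → -$6,331.82
  Oct: +$1,540.18 → -$4,791.64
  Nov: +$1,540.18 → -$3,251.46
  Dec: +$1,540.18 → -$1,711.28
  Jan: +$1,540.18 − $1,369.08 → -$1,540.18
  Feb: +$1,540.18 → $0.00
Lowest trial balance = -$6,331.82 (Sep)
Initial deposit = cushion − low point = $3,080.36 − (-$6,331.82) = $9,412.18

$9,412.18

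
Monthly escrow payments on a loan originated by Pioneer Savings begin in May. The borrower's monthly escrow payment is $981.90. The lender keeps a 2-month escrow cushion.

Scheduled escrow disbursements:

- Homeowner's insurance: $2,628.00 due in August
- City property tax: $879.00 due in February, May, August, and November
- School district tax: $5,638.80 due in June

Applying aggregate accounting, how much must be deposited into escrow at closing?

$8,061.00

Cushion = 2 × $981.90 = $1,963.80
Trial balance (start $0, +$981.90 each month, − disbursements):
  May: +$981.90 − $879.00 → $102.90
  Jun: +$981.90 − $5,638.80 → -$4,554.00
  Jul: +$981.90 → -$3,572.10
  Aug: +$981.90 − $3,507.00 → -$6,097.20
  Sep: +$981.90 → -$5,115.30
  Oct: +$981.90 → -$4,133.40
  Nov: +$981.90 − $879.00 → -$4,030.50
  Dec: +$981.90 → -$3,048.60
  Jan: +$981.90 → -$2,066.70
  Feb: +$981.90 − $879.00 → -$1,963.80
  Mar: +$981.90 → -$981.90
  Apr: +$981.90 → $0.00
Lowest trial balance = -$6,097.20 (Aug)
Initial deposit = cushion − low point = $1,963.80 − (-$6,097.20) = $8,061.00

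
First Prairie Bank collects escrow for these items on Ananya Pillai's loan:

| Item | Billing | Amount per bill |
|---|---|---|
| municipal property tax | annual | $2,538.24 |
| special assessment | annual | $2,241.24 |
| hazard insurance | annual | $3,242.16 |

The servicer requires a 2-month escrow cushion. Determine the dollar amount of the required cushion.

Municipal property tax: $2,538.24 annually
Special assessment: $2,241.24 annually
Hazard insurance: $3,242.16 annually
Combined annual = $2,538.24 + $2,241.24 + $3,242.16 = $8,021.64
Base monthly escrow = $8,021.64 ÷ 12 = $668.47
Required cushion = 2 × $668.47 = $1,336.94

$1,336.94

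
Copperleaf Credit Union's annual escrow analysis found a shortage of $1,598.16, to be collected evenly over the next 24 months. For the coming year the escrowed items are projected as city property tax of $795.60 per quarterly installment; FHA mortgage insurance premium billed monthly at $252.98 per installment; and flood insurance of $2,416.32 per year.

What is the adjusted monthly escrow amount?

City property tax — $795.60 × 4 = $3,182.40/yr
FHA mortgage insurance premium — $252.98 × 12 = $3,035.76/yr
Flood insurance — $2,416.32/yr
Combined annual = $8,634.48
Per month = $8,634.48 ÷ 12 = $719.54
Monthly shortage recovery: $1,598.16 ÷ 24 = $66.59
New monthly escrow = $719.54 + $66.59 = $786.13

$786.13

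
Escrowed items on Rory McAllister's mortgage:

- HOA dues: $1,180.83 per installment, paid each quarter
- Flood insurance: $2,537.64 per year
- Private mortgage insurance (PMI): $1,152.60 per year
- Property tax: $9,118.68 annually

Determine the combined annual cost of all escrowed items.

HOA dues = $1,180.83 × 4 = $4,723.32 annually
Flood insurance = $2,537.64 annually
Private mortgage insurance (PMI) = $1,152.60 annually
Property tax = $9,118.68 annually
Annual escrow total = $4,723.32 + $2,537.64 + $1,152.60 + $9,118.68 = $17,532.24

$17,532.24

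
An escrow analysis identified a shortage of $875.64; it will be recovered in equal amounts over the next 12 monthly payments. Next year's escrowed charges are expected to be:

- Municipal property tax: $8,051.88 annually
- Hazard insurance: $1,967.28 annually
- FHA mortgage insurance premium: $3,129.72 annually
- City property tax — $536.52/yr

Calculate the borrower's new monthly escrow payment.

$1,213.42

Municipal property tax: $8,051.88
Hazard insurance: $1,967.28
FHA mortgage insurance premium: $3,129.72
City property tax: $536.52
Yearly total = $13,685.40
Base monthly escrow = $13,685.40 / 12 = $1,140.45
Monthly shortage recovery: $875.64 / 12 = $72.97
Adjusted monthly = $1,140.45 + $72.97 = $1,213.42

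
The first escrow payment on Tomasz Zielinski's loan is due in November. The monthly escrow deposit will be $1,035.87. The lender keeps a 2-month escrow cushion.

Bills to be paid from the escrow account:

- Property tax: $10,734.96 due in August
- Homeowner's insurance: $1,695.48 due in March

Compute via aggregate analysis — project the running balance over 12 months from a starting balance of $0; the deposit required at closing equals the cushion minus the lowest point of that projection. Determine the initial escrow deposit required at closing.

$4,143.48

Cushion = 2 × $1,035.87 = $2,071.74
Trial balance (start $0, +$1,035.87 each month, − disbursements):
  Nov: +$1,035.87 → $1,035.87
  Dec: +$1,035.87 → $2,071.74
  Jan: +$1,035.87 → $3,107.61
  Feb: +$1,035.87 → $4,143.48
  Mar: +$1,035.87 − $1,695.48 → $3,483.87
  Apr: +$1,035.87 → $4,519.74
  May: +$1,035.87 → $5,555.61
  Jun: +$1,035.87 → $6,591.48
  Jul: +$1,035.87 → $7,627.35
  Aug: +$1,035.87 − $10,734.96 → -$2,071.74
  Sep: +$1,035.87 → -$1,035.87
  Oct: +$1,035.87 → $0.00
Lowest trial balance = -$2,071.74 (Aug)
Initial deposit = cushion − low point = $2,071.74 − (-$2,071.74) = $4,143.48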